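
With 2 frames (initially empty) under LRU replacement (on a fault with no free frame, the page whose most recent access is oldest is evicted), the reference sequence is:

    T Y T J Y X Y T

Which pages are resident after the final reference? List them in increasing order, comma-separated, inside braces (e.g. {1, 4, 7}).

T: fault, frames (T)
Y: fault, frames (T Y)
T: hit
J: fault, evict Y, frames (T J)
Y: fault, evict T, frames (J Y)
X: fault, evict J, frames (Y X)
Y: hit
T: fault, evict X, frames (Y T)

{T, Y}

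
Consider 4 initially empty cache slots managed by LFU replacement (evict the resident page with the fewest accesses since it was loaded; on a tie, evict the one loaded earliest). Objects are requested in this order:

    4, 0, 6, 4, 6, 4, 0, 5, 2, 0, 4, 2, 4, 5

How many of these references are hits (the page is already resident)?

4: miss, frames [4]
0: miss, frames [4, 0]
6: miss, frames [4, 0, 6]
4: hit
6: hit
4: hit
0: hit
5: miss, frames [4, 0, 6, 5]
2: miss, evict 5, frames [4, 0, 6, 2]
0: hit
4: hit
2: hit
4: hit
5: miss, evict 6, frames [4, 0, 2, 5]
Hits: 8.

8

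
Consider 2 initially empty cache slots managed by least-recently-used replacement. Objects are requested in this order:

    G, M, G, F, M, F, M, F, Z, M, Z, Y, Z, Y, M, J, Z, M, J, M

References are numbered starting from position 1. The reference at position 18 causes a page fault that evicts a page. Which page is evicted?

pos 1: G -> miss, frames [G]
pos 2: M -> miss, frames [G, M]
pos 3: G -> hit
pos 4: F -> miss, evict M, frames [G, F]
pos 5: M -> miss, evict G, frames [F, M]
pos 6: F -> hit
pos 7: M -> hit
pos 8: F -> hit
pos 9: Z -> miss, evict M, frames [F, Z]
pos 10: M -> miss, evict F, frames [Z, M]
pos 11: Z -> hit
pos 12: Y -> miss, evict M, frames [Z, Y]
pos 13: Z -> hit
pos 14: Y -> hit
pos 15: M -> miss, evict Z, frames [Y, M]
pos 16: J -> miss, evict Y, frames [M, J]
pos 17: Z -> miss, evict M, frames [J, Z]
pos 18: M -> miss, evict J, frames [Z, M]
At position 18, page J is evicted.

J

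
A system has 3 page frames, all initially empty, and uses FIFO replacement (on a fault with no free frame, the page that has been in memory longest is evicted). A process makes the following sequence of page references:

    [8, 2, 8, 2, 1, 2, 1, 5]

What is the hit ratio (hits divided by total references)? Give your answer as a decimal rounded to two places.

8 → miss, frames {8}
2 → miss, frames {8,2}
8 → hit
2 → hit
1 → miss, frames {8,2,1}
2 → hit
1 → hit
5 → miss, evict 8, frames {2,1,5}
Hits: 4 of 8 references → 4/8 = 0.5000.

0.50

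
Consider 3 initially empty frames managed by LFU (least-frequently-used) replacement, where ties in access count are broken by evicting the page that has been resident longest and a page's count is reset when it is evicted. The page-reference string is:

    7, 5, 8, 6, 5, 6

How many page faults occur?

4

7 → miss, frames {7}
5 → miss, frames {7,5}
8 → miss, frames {7,5,8}
6 → miss, evict 7, frames {5,8,6}
5 → hit
6 → hit
Page faults: 4.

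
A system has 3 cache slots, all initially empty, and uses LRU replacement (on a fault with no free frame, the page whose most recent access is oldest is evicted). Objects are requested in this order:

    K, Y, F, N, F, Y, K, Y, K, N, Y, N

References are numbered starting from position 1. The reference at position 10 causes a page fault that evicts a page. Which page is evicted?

F

pos 1: K: miss, frames [K]
pos 2: Y: miss, frames [K, Y]
pos 3: F: miss, frames [K, Y, F]
pos 4: N: miss, evict K, frames [Y, F, N]
pos 5: F: hit
pos 6: Y: hit
pos 7: K: miss, evict N, frames [F, Y, K]
pos 8: Y: hit
pos 9: K: hit
pos 10: N: miss, evict F, frames [Y, K, N]
At position 10, page F is evicted.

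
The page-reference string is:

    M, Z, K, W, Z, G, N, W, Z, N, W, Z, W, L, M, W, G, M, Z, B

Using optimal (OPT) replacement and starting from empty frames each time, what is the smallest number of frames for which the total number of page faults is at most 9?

f=1: 20 faults
f=2: 13 faults
f=3: 10 faults
f=4: 9 faults
f=5: 8 faults
f=6: 8 faults
f=7: 8 faults
f=8: 8 faults
Smallest f with faults ≤ 9 is 4.

4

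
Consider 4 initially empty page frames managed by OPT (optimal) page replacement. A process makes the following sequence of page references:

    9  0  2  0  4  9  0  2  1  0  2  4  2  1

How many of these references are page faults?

5

9: miss, frames {9}
0: miss, frames {9,0}
2: miss, frames {9,0,2}
0: hit
4: miss, frames {9,0,2,4}
9: hit
0: hit
2: hit
1: miss, evict 9, frames {0,2,4,1}
0: hit
2: hit
4: hit
2: hit
1: hit
Page faults: 5.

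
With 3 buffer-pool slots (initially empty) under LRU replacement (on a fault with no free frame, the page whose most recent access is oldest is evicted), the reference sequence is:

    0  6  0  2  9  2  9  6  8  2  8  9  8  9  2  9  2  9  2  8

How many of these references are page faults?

0: miss, frames {0}
6: miss, frames {0,6}
0: hit
2: miss, frames {6,0,2}
9: miss, evict 6, frames {0,2,9}
2: hit
9: hit
6: miss, evict 0, frames {2,9,6}
8: miss, evict 2, frames {9,6,8}
2: miss, evict 9, frames {6,8,2}
8: hit
9: miss, evict 6, frames {2,8,9}
8: hit
9: hit
2: hit
9: hit
2: hit
9: hit
2: hit
8: hit
Page faults: 8.

8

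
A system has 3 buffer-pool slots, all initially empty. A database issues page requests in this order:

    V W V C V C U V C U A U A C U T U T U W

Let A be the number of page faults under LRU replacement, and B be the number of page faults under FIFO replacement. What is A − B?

-3

Under LRU: F F . F . . F . . . F . . . . F . . . F → 7 faults.
Under FIFO: F F . F . . F F . . F . . F F F . . . F → 10 faults.
A − B = 7 − 10 = -3.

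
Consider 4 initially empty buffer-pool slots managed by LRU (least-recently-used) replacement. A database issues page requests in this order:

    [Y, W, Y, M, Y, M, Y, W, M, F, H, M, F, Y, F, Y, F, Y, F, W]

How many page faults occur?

7

Y -> miss, frames (Y)
W -> miss, frames (Y W)
Y -> hit
M -> miss, frames (W Y M)
Y -> hit
M -> hit
Y -> hit
W -> hit
M -> hit
F -> miss, frames (Y W M F)
H -> miss, evict Y, frames (W M F H)
M -> hit
F -> hit
Y -> miss, evict W, frames (H M F Y)
F -> hit
Y -> hit
F -> hit
Y -> hit
F -> hit
W -> miss, evict H, frames (M Y F W)
Page faults: 7.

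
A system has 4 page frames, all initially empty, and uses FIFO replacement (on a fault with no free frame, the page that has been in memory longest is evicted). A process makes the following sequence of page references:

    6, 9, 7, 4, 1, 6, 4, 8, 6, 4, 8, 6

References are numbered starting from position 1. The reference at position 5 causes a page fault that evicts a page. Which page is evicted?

pos 1: 6 → fault, frames (6)
pos 2: 9 → fault, frames (6 9)
pos 3: 7 → fault, frames (6 9 7)
pos 4: 4 → fault, frames (6 9 7 4)
pos 5: 1 → fault, evict 6, frames (9 7 4 1)
At position 5, page 6 is evicted.

6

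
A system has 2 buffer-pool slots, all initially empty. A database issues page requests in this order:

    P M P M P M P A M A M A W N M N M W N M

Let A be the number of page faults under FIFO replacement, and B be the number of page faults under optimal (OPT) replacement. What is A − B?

2

Under FIFO: F F . . . . . F . . . . F F F . . F F F → 9 faults.
Under OPT: F F . . . . . F . . . . F F . . . F . F → 7 faults.
A − B = 9 − 7 = 2.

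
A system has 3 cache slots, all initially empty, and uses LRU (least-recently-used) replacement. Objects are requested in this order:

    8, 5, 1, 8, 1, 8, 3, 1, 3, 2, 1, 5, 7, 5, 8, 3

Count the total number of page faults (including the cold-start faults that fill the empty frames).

9

8 → miss, frames (8)
5 → miss, frames (8 5)
1 → miss, frames (8 5 1)
8 → hit
1 → hit
8 → hit
3 → miss, evict 5, frames (1 8 3)
1 → hit
3 → hit
2 → miss, evict 8, frames (1 3 2)
1 → hit
5 → miss, evict 3, frames (2 1 5)
7 → miss, evict 2, frames (1 5 7)
5 → hit
8 → miss, evict 1, frames (7 5 8)
3 → miss, evict 7, frames (5 8 3)
Page faults: 9.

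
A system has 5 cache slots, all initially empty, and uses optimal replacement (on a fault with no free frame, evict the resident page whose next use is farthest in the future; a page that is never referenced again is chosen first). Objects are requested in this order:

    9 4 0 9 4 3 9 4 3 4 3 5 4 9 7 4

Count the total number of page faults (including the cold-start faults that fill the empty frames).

6

9: fault, frames [9]
4: fault, frames [9, 4]
0: fault, frames [9, 4, 0]
9: hit
4: hit
3: fault, frames [9, 4, 0, 3]
9: hit
4: hit
3: hit
4: hit
3: hit
5: fault, frames [9, 4, 0, 3, 5]
4: hit
9: hit
7: fault, evict 5, frames [9, 4, 0, 3, 7]
4: hit
Page faults: 6.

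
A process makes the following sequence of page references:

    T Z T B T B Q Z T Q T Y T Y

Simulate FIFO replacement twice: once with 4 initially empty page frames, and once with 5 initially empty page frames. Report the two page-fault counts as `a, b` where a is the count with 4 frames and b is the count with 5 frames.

6, 5

4 frames: F F . F . . F . . . . F F . → 6 faults.
5 frames: F F . F . . F . . . . F . . → 5 faults.
5 < 6: adding a frame reduced faults, as is typical.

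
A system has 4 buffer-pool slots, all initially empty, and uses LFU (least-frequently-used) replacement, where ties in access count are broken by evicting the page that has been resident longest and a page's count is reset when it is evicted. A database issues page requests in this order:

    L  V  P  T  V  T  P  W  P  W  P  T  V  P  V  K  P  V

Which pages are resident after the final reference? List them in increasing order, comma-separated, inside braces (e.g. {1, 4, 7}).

L → miss, frames [L]
V → miss, frames [L, V]
P → miss, frames [L, V, P]
T → miss, frames [L, V, P, T]
V → hit
T → hit
P → hit
W → miss, evict L, frames [V, P, T, W]
P → hit
W → hit
P → hit
T → hit
V → hit
P → hit
V → hit
K → miss, evict W, frames [V, P, T, K]
P → hit
V → hit

{K, P, T, V}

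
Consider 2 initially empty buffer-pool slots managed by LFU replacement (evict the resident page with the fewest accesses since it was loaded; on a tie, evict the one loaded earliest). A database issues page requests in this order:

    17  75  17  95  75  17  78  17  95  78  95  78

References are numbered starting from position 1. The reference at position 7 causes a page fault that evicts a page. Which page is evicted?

pos 1: 17: miss, frames {17}
pos 2: 75: miss, frames {17,75}
pos 3: 17: hit
pos 4: 95: miss, evict 75, frames {17,95}
pos 5: 75: miss, evict 95, frames {17,75}
pos 6: 17: hit
pos 7: 78: miss, evict 75, frames {17,78}
At position 7, page 75 is evicted.

75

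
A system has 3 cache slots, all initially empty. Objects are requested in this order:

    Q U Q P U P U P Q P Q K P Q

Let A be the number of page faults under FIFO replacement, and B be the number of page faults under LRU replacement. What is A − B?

1

Under FIFO: F F . F . . . . . . . F . F → 5 faults.
Under LRU: F F . F . . . . . . . F . . → 4 faults.
A − B = 5 − 4 = 1.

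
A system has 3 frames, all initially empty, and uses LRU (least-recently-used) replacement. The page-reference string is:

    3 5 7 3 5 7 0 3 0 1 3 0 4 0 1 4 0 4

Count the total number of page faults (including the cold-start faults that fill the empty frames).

3: fault, frames {3}
5: fault, frames {3,5}
7: fault, frames {3,5,7}
3: hit
5: hit
7: hit
0: fault, evict 3, frames {5,7,0}
3: fault, evict 5, frames {7,0,3}
0: hit
1: fault, evict 7, frames {3,0,1}
3: hit
0: hit
4: fault, evict 1, frames {3,0,4}
0: hit
1: fault, evict 3, frames {4,0,1}
4: hit
0: hit
4: hit
Page faults: 8.

8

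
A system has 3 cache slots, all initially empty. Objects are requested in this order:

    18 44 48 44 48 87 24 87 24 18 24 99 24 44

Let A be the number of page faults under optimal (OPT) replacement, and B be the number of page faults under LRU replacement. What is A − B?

Under OPT: F F F . . F F . . . . F . F → 7 faults.
Under LRU: F F F . . F F . . F . F . F → 8 faults.
A − B = 7 − 8 = -1.

-1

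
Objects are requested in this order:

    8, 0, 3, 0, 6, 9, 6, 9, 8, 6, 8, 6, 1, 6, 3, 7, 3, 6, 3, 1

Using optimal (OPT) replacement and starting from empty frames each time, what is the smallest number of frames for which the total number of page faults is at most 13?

2

f=1: 20 faults
f=2: 11 faults
f=3: 9 faults
f=4: 7 faults
f=5: 7 faults
f=6: 7 faults
f=7: 7 faults
Smallest f with faults ≤ 13 is 2.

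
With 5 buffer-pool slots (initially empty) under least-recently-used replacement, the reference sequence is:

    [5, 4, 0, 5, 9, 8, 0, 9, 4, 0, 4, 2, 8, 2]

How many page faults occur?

6

5 -> miss, frames {5}
4 -> miss, frames {5,4}
0 -> miss, frames {5,4,0}
5 -> hit
9 -> miss, frames {4,0,5,9}
8 -> miss, frames {4,0,5,9,8}
0 -> hit
9 -> hit
4 -> hit
0 -> hit
4 -> hit
2 -> miss, evict 5, frames {8,9,0,4,2}
8 -> hit
2 -> hit
Page faults: 6.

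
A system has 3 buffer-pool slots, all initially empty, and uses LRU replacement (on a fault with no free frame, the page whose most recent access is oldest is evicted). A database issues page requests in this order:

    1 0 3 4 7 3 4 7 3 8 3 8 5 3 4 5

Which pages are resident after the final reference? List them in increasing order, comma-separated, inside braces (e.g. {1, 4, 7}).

1 -> fault, frames (1)
0 -> fault, frames (1 0)
3 -> fault, frames (1 0 3)
4 -> fault, evict 1, frames (0 3 4)
7 -> fault, evict 0, frames (3 4 7)
3 -> hit
4 -> hit
7 -> hit
3 -> hit
8 -> fault, evict 4, frames (7 3 8)
3 -> hit
8 -> hit
5 -> fault, evict 7, frames (3 8 5)
3 -> hit
4 -> fault, evict 8, frames (5 3 4)
5 -> hit

{3, 4, 5}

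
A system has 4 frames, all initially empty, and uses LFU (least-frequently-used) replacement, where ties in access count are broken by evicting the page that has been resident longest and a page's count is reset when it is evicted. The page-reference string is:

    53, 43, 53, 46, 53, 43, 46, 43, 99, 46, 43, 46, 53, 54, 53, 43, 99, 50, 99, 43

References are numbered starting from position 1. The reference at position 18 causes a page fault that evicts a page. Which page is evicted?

pos 1: 53 → fault, frames [53]
pos 2: 43 → fault, frames [53, 43]
pos 3: 53 → hit
pos 4: 46 → fault, frames [53, 43, 46]
pos 5: 53 → hit
pos 6: 43 → hit
pos 7: 46 → hit
pos 8: 43 → hit
pos 9: 99 → fault, frames [53, 43, 46, 99]
pos 10: 46 → hit
pos 11: 43 → hit
pos 12: 46 → hit
pos 13: 53 → hit
pos 14: 54 → fault, evict 99, frames [53, 43, 46, 54]
pos 15: 53 → hit
pos 16: 43 → hit
pos 17: 99 → fault, evict 54, frames [53, 43, 46, 99]
pos 18: 50 → fault, evict 99, frames [53, 43, 46, 50]
At position 18, page 99 is evicted.

99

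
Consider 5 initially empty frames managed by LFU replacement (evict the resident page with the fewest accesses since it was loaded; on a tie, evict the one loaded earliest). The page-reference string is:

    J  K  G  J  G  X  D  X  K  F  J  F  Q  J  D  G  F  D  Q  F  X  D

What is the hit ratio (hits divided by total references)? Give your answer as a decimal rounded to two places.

J → fault, frames (J)
K → fault, frames (J K)
G → fault, frames (J K G)
J → hit
G → hit
X → fault, frames (J K G X)
D → fault, frames (J K G X D)
X → hit
K → hit
F → fault, evict D, frames (J K G X F)
J → hit
F → hit
Q → fault, evict K, frames (J G X F Q)
J → hit
D → fault, evict Q, frames (J G X F D)
G → hit
F → hit
D → hit
Q → fault, evict X, frames (J G F D Q)
F → hit
X → fault, evict Q, frames (J G F D X)
D → hit
Hits: 12 of 22 references → 12/22 = 0.5455.

0.55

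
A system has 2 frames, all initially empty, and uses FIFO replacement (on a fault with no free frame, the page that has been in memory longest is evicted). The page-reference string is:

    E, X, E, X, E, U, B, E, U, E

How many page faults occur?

E: fault, frames (E)
X: fault, frames (E X)
E: hit
X: hit
E: hit
U: fault, evict E, frames (X U)
B: fault, evict X, frames (U B)
E: fault, evict U, frames (B E)
U: fault, evict B, frames (E U)
E: hit
Page faults: 6.

6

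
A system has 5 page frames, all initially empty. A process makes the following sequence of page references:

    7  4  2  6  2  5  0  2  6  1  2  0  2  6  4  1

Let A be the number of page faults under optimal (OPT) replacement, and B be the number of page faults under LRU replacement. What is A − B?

-1

Under OPT: F F F F . F F . . F . . . . . . → 7 faults.
Under LRU: F F F F . F F . . F . . . . F . → 8 faults.
A − B = 7 − 8 = -1.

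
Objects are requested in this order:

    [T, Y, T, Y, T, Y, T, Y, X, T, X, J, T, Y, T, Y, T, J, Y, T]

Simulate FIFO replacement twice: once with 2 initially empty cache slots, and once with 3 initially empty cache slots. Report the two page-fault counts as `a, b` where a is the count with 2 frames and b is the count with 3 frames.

2 frames: F F . . . . . . F F . F . F F . . F F F → 10 faults.
3 frames: F F . . . . . . F . . F F F . . . . . . → 6 faults.
6 < 10: adding a frame reduced faults, as is typical.

10, 6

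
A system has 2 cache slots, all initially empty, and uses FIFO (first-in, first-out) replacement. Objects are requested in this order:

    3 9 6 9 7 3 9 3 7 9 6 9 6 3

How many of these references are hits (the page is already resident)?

3: miss, frames {3}
9: miss, frames {3,9}
6: miss, evict 3, frames {9,6}
9: hit
7: miss, evict 9, frames {6,7}
3: miss, evict 6, frames {7,3}
9: miss, evict 7, frames {3,9}
3: hit
7: miss, evict 3, frames {9,7}
9: hit
6: miss, evict 9, frames {7,6}
9: miss, evict 7, frames {6,9}
6: hit
3: miss, evict 6, frames {9,3}
Hits: 4.

4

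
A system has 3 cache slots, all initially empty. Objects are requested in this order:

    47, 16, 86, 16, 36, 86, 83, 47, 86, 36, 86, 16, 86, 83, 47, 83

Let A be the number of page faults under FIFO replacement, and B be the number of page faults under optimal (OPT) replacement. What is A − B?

Under FIFO: F F F . F . F F F F . F . F F . → 11 faults.
Under OPT: F F F . F . F . . F . F . . F . → 8 faults.
A − B = 11 − 8 = 3.

3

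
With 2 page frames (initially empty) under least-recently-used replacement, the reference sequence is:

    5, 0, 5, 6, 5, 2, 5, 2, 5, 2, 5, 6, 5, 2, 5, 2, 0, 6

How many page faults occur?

5: miss, frames [5]
0: miss, frames [5, 0]
5: hit
6: miss, evict 0, frames [5, 6]
5: hit
2: miss, evict 6, frames [5, 2]
5: hit
2: hit
5: hit
2: hit
5: hit
6: miss, evict 2, frames [5, 6]
5: hit
2: miss, evict 6, frames [5, 2]
5: hit
2: hit
0: miss, evict 5, frames [2, 0]
6: miss, evict 2, frames [0, 6]
Page faults: 8.

8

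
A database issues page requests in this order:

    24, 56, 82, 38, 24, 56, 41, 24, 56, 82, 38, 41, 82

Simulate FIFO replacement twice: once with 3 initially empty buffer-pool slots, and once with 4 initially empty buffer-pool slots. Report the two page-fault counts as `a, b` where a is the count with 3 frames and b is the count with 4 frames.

3 frames: F F F F F F F . . F F . . → 9 faults.
4 frames: F F F F . . F F F F F F . → 10 faults.
10 > 9: adding a frame increased faults — Belady's anomaly.

9, 10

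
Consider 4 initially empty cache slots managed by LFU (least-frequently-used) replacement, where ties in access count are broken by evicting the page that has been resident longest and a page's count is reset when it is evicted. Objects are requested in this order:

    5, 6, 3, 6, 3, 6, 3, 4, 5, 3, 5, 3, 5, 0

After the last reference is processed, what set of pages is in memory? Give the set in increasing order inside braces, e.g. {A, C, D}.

{0, 3, 5, 6}

5 -> fault, frames {5}
6 -> fault, frames {5,6}
3 -> fault, frames {5,6,3}
6 -> hit
3 -> hit
6 -> hit
3 -> hit
4 -> fault, frames {5,6,3,4}
5 -> hit
3 -> hit
5 -> hit
3 -> hit
5 -> hit
0 -> fault, evict 4, frames {5,6,3,0}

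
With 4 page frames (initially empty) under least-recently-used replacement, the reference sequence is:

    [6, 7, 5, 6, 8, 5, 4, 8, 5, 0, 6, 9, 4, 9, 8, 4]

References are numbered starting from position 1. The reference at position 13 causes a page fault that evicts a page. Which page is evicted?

5

pos 1: 6 → miss, frames (6)
pos 2: 7 → miss, frames (6 7)
pos 3: 5 → miss, frames (6 7 5)
pos 4: 6 → hit
pos 5: 8 → miss, frames (7 5 6 8)
pos 6: 5 → hit
pos 7: 4 → miss, evict 7, frames (6 8 5 4)
pos 8: 8 → hit
pos 9: 5 → hit
pos 10: 0 → miss, evict 6, frames (4 8 5 0)
pos 11: 6 → miss, evict 4, frames (8 5 0 6)
pos 12: 9 → miss, evict 8, frames (5 0 6 9)
pos 13: 4 → miss, evict 5, frames (0 6 9 4)
At position 13, page 5 is evicted.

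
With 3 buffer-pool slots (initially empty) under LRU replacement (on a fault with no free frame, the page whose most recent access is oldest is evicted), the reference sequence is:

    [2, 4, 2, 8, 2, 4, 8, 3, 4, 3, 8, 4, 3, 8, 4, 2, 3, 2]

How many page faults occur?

6

2 -> miss, frames [2]
4 -> miss, frames [2, 4]
2 -> hit
8 -> miss, frames [4, 2, 8]
2 -> hit
4 -> hit
8 -> hit
3 -> miss, evict 2, frames [4, 8, 3]
4 -> hit
3 -> hit
8 -> hit
4 -> hit
3 -> hit
8 -> hit
4 -> hit
2 -> miss, evict 3, frames [8, 4, 2]
3 -> miss, evict 8, frames [4, 2, 3]
2 -> hit
Page faults: 6.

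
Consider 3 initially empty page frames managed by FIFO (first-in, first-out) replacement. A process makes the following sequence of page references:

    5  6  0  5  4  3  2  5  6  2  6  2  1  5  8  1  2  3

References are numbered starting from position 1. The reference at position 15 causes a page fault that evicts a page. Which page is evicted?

5

pos 1: 5: miss, frames {5}
pos 2: 6: miss, frames {5,6}
pos 3: 0: miss, frames {5,6,0}
pos 4: 5: hit
pos 5: 4: miss, evict 5, frames {6,0,4}
pos 6: 3: miss, evict 6, frames {0,4,3}
pos 7: 2: miss, evict 0, frames {4,3,2}
pos 8: 5: miss, evict 4, frames {3,2,5}
pos 9: 6: miss, evict 3, frames {2,5,6}
pos 10: 2: hit
pos 11: 6: hit
pos 12: 2: hit
pos 13: 1: miss, evict 2, frames {5,6,1}
pos 14: 5: hit
pos 15: 8: miss, evict 5, frames {6,1,8}
At position 15, page 5 is evicted.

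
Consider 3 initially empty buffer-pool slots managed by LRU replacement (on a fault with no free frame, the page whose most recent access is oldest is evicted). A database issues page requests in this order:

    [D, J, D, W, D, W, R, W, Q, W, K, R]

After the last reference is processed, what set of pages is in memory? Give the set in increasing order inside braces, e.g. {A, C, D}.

{K, R, W}

D -> miss, frames [D]
J -> miss, frames [D, J]
D -> hit
W -> miss, frames [J, D, W]
D -> hit
W -> hit
R -> miss, evict J, frames [D, W, R]
W -> hit
Q -> miss, evict D, frames [R, W, Q]
W -> hit
K -> miss, evict R, frames [Q, W, K]
R -> miss, evict Q, frames [W, K, R]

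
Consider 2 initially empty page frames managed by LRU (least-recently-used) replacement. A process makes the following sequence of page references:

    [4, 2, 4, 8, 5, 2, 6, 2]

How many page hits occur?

4: fault, frames [4]
2: fault, frames [4, 2]
4: hit
8: fault, evict 2, frames [4, 8]
5: fault, evict 4, frames [8, 5]
2: fault, evict 8, frames [5, 2]
6: fault, evict 5, frames [2, 6]
2: hit
Hits: 2.

2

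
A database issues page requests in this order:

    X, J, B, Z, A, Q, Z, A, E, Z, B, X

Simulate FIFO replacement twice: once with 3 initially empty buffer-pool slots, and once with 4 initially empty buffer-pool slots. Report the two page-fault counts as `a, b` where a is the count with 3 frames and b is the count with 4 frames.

3 frames: F F F F F F . . F F F F → 10 faults.
4 frames: F F F F F F . . F . F F → 9 faults.
9 < 10: adding a frame reduced faults, as is typical.

10, 9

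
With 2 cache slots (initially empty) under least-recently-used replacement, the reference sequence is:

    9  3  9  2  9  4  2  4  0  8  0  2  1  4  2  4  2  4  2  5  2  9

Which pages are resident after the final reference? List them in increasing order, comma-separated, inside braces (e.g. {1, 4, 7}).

{2, 9}

9 -> miss, frames [9]
3 -> miss, frames [9, 3]
9 -> hit
2 -> miss, evict 3, frames [9, 2]
9 -> hit
4 -> miss, evict 2, frames [9, 4]
2 -> miss, evict 9, frames [4, 2]
4 -> hit
0 -> miss, evict 2, frames [4, 0]
8 -> miss, evict 4, frames [0, 8]
0 -> hit
2 -> miss, evict 8, frames [0, 2]
1 -> miss, evict 0, frames [2, 1]
4 -> miss, evict 2, frames [1, 4]
2 -> miss, evict 1, frames [4, 2]
4 -> hit
2 -> hit
4 -> hit
2 -> hit
5 -> miss, evict 4, frames [2, 5]
2 -> hit
9 -> miss, evict 5, frames [2, 9]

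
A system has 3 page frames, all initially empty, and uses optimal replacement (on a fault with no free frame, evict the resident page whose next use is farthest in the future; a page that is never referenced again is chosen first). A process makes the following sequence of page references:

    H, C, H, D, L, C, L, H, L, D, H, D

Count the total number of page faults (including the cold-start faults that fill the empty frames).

5

H → fault, frames {H}
C → fault, frames {H,C}
H → hit
D → fault, frames {H,C,D}
L → fault, evict D, frames {H,C,L}
C → hit
L → hit
H → hit
L → hit
D → fault, evict L, frames {H,C,D}
H → hit
D → hit
Page faults: 5.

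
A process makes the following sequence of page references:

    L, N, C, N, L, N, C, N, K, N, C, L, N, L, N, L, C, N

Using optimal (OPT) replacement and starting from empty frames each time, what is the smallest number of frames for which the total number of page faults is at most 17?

2

f=1: 18 faults
f=2: 9 faults
f=3: 5 faults
f=4: 4 faults
Smallest f with faults ≤ 17 is 2.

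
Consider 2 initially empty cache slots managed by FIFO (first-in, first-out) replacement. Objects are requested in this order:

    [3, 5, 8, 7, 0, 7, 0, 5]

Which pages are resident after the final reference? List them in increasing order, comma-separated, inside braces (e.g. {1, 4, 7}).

3 → fault, frames (3)
5 → fault, frames (3 5)
8 → fault, evict 3, frames (5 8)
7 → fault, evict 5, frames (8 7)
0 → fault, evict 8, frames (7 0)
7 → hit
0 → hit
5 → fault, evict 7, frames (0 5)

{0, 5}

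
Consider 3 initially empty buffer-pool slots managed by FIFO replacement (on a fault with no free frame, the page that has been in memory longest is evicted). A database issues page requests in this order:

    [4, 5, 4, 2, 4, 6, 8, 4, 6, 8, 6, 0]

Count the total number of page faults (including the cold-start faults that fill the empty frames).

7

4 -> miss, frames [4]
5 -> miss, frames [4, 5]
4 -> hit
2 -> miss, frames [4, 5, 2]
4 -> hit
6 -> miss, evict 4, frames [5, 2, 6]
8 -> miss, evict 5, frames [2, 6, 8]
4 -> miss, evict 2, frames [6, 8, 4]
6 -> hit
8 -> hit
6 -> hit
0 -> miss, evict 6, frames [8, 4, 0]
Page faults: 7.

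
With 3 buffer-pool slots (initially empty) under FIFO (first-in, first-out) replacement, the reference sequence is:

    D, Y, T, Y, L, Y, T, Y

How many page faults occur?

4

D → miss, frames {D}
Y → miss, frames {D,Y}
T → miss, frames {D,Y,T}
Y → hit
L → miss, evict D, frames {Y,T,L}
Y → hit
T → hit
Y → hit
Page faults: 4.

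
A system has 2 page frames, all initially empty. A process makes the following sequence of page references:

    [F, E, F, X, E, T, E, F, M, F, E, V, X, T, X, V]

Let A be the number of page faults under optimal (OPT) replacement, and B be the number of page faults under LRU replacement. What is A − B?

-1

Under OPT: F F . F . F . F F . F F F F . F → 11 faults.
Under LRU: F F . F F F . F F . F F F F . F → 12 faults.
A − B = 11 − 12 = -1.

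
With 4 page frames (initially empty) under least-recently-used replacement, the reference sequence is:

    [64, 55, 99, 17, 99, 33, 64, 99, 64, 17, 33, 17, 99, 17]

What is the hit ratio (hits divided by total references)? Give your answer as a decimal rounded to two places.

64: miss, frames {64}
55: miss, frames {64,55}
99: miss, frames {64,55,99}
17: miss, frames {64,55,99,17}
99: hit
33: miss, evict 64, frames {55,17,99,33}
64: miss, evict 55, frames {17,99,33,64}
99: hit
64: hit
17: hit
33: hit
17: hit
99: hit
17: hit
Hits: 8 of 14 references → 8/14 = 0.5714.

0.57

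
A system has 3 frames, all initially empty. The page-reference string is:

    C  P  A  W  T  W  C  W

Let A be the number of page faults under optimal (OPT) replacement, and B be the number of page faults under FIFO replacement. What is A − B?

-1

Under OPT: F F F F F . . . → 5 faults.
Under FIFO: F F F F F . F . → 6 faults.
A − B = 5 − 6 = -1.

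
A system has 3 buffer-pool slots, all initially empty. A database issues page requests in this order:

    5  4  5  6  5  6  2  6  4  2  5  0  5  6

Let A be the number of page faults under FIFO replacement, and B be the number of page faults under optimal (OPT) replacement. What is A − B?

1

Under FIFO: F F . F . . F . . . F F . F → 7 faults.
Under OPT: F F . F . . F . . . F F . . → 6 faults.
A − B = 7 − 6 = 1.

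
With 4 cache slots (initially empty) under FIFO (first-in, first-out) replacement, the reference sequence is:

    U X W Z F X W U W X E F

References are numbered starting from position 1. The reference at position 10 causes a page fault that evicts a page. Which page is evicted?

pos 1: U → miss, frames [U]
pos 2: X → miss, frames [U, X]
pos 3: W → miss, frames [U, X, W]
pos 4: Z → miss, frames [U, X, W, Z]
pos 5: F → miss, evict U, frames [X, W, Z, F]
pos 6: X → hit
pos 7: W → hit
pos 8: U → miss, evict X, frames [W, Z, F, U]
pos 9: W → hit
pos 10: X → miss, evict W, frames [Z, F, U, X]
At position 10, page W is evicted.

W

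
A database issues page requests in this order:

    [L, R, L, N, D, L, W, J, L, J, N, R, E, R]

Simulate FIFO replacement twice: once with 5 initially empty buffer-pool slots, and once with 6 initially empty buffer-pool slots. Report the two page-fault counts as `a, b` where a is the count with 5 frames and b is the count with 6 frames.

9, 7

5 frames: F F . F F . F F F . . F F . → 9 faults.
6 frames: F F . F F . F F . . . . F . → 7 faults.
7 < 9: adding a frame reduced faults, as is typical.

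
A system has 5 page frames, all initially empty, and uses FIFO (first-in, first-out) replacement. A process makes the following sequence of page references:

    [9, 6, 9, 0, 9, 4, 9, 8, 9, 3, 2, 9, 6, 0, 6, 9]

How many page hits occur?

6

9 → miss, frames (9)
6 → miss, frames (9 6)
9 → hit
0 → miss, frames (9 6 0)
9 → hit
4 → miss, frames (9 6 0 4)
9 → hit
8 → miss, frames (9 6 0 4 8)
9 → hit
3 → miss, evict 9, frames (6 0 4 8 3)
2 → miss, evict 6, frames (0 4 8 3 2)
9 → miss, evict 0, frames (4 8 3 2 9)
6 → miss, evict 4, frames (8 3 2 9 6)
0 → miss, evict 8, frames (3 2 9 6 0)
6 → hit
9 → hit
Hits: 6.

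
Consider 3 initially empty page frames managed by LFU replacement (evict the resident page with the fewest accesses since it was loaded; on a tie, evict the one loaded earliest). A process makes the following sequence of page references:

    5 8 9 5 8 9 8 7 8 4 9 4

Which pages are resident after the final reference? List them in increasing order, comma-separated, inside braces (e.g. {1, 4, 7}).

{4, 8, 9}

5: miss, frames [5]
8: miss, frames [5, 8]
9: miss, frames [5, 8, 9]
5: hit
8: hit
9: hit
8: hit
7: miss, evict 5, frames [8, 9, 7]
8: hit
4: miss, evict 7, frames [8, 9, 4]
9: hit
4: hit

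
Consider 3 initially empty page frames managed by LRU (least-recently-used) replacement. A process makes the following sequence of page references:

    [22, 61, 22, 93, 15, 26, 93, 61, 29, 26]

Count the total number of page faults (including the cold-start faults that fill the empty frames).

8

22: fault, frames (22)
61: fault, frames (22 61)
22: hit
93: fault, frames (61 22 93)
15: fault, evict 61, frames (22 93 15)
26: fault, evict 22, frames (93 15 26)
93: hit
61: fault, evict 15, frames (26 93 61)
29: fault, evict 26, frames (93 61 29)
26: fault, evict 93, frames (61 29 26)
Page faults: 8.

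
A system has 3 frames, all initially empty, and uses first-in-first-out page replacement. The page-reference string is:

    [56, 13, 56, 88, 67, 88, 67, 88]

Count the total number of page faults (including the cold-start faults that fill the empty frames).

4

56: miss, frames {56}
13: miss, frames {56,13}
56: hit
88: miss, frames {56,13,88}
67: miss, evict 56, frames {13,88,67}
88: hit
67: hit
88: hit
Page faults: 4.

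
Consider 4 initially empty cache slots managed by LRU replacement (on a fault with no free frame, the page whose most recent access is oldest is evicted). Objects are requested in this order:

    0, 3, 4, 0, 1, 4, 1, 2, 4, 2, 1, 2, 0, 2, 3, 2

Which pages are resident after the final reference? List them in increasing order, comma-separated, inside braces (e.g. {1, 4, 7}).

{0, 1, 2, 3}

0 -> miss, frames {0}
3 -> miss, frames {0,3}
4 -> miss, frames {0,3,4}
0 -> hit
1 -> miss, frames {3,4,0,1}
4 -> hit
1 -> hit
2 -> miss, evict 3, frames {0,4,1,2}
4 -> hit
2 -> hit
1 -> hit
2 -> hit
0 -> hit
2 -> hit
3 -> miss, evict 4, frames {1,0,2,3}
2 -> hit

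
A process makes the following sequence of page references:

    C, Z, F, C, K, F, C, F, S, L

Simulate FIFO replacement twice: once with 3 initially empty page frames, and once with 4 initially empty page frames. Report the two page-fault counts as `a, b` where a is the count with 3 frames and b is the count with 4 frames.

3 frames: F F F . F . F . F F → 7 faults.
4 frames: F F F . F . . . F F → 6 faults.
6 < 7: adding a frame reduced faults, as is typical.

7, 6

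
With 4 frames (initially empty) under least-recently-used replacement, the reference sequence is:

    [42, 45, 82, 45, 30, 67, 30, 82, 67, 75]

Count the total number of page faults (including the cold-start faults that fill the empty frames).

6

42 -> fault, frames (42)
45 -> fault, frames (42 45)
82 -> fault, frames (42 45 82)
45 -> hit
30 -> fault, frames (42 82 45 30)
67 -> fault, evict 42, frames (82 45 30 67)
30 -> hit
82 -> hit
67 -> hit
75 -> fault, evict 45, frames (30 82 67 75)
Page faults: 6.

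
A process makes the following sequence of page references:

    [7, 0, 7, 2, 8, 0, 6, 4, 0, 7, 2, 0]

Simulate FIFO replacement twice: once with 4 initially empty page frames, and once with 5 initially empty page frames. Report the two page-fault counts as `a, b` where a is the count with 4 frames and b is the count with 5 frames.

4 frames: F F . F F . F F F F F . → 9 faults.
5 frames: F F . F F . F F . F . F → 8 faults.
8 < 9: adding a frame reduced faults, as is typical.

9, 8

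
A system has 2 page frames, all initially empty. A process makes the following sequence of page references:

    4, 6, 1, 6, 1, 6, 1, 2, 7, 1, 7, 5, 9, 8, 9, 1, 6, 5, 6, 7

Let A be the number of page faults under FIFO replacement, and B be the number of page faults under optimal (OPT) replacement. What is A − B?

Under FIFO: F F F . . . . F F F . F F F . F F F . F → 13 faults.
Under OPT: F F F . . . . F F . . F F F . F F F . F → 12 faults.
A − B = 13 − 12 = 1.

1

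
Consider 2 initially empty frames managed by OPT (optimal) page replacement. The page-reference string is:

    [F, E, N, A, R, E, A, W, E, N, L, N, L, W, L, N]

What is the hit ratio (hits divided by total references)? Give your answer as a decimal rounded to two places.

0.31

F -> fault, frames {F}
E -> fault, frames {F,E}
N -> fault, evict F, frames {E,N}
A -> fault, evict N, frames {E,A}
R -> fault, evict A, frames {E,R}
E -> hit
A -> fault, evict R, frames {E,A}
W -> fault, evict A, frames {E,W}
E -> hit
N -> fault, evict E, frames {W,N}
L -> fault, evict W, frames {N,L}
N -> hit
L -> hit
W -> fault, evict N, frames {L,W}
L -> hit
N -> fault, evict W, frames {L,N}
Hits: 5 of 16 references → 5/16 = 0.3125.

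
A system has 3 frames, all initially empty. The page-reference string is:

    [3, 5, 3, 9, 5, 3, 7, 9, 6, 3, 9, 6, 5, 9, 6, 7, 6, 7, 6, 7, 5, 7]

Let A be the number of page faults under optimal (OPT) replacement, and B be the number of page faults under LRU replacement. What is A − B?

-3

Under OPT: F F . F . . F . F . . . F . . F . . . . . . → 7 faults.
Under LRU: F F . F . . F F F F . . F . . F . . . . F . → 10 faults.
A − B = 7 − 10 = -3.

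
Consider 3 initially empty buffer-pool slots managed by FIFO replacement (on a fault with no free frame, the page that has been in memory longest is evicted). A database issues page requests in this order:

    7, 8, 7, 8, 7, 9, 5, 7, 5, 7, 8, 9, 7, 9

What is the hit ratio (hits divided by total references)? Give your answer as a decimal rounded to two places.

7: fault, frames [7]
8: fault, frames [7, 8]
7: hit
8: hit
7: hit
9: fault, frames [7, 8, 9]
5: fault, evict 7, frames [8, 9, 5]
7: fault, evict 8, frames [9, 5, 7]
5: hit
7: hit
8: fault, evict 9, frames [5, 7, 8]
9: fault, evict 5, frames [7, 8, 9]
7: hit
9: hit
Hits: 7 of 14 references → 7/14 = 0.5000.

0.50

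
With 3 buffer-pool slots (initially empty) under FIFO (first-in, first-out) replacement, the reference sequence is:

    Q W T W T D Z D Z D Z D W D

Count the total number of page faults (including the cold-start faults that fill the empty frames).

6

Q → fault, frames {Q}
W → fault, frames {Q,W}
T → fault, frames {Q,W,T}
W → hit
T → hit
D → fault, evict Q, frames {W,T,D}
Z → fault, evict W, frames {T,D,Z}
D → hit
Z → hit
D → hit
Z → hit
D → hit
W → fault, evict T, frames {D,Z,W}
D → hit
Page faults: 6.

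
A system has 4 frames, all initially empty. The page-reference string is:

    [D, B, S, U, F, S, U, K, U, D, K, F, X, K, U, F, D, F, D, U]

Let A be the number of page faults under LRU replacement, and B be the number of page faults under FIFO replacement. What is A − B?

1

Under LRU: F F F F F . . F . F . F F . F . F . . . → 11 faults.
Under FIFO: F F F F F . . F . F . . F . F F . . . . → 10 faults.
A − B = 11 − 10 = 1.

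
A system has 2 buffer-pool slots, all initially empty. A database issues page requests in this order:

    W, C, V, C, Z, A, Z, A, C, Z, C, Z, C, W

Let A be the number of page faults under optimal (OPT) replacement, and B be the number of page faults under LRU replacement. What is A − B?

-1

Under OPT: F F F . F F . . F . . . . F → 7 faults.
Under LRU: F F F . F F . . F F . . . F → 8 faults.
A − B = 7 − 8 = -1.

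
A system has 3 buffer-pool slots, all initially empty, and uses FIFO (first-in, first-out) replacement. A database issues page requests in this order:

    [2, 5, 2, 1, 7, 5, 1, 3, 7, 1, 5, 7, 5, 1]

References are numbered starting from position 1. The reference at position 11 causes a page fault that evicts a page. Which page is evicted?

pos 1: 2 → miss, frames (2)
pos 2: 5 → miss, frames (2 5)
pos 3: 2 → hit
pos 4: 1 → miss, frames (2 5 1)
pos 5: 7 → miss, evict 2, frames (5 1 7)
pos 6: 5 → hit
pos 7: 1 → hit
pos 8: 3 → miss, evict 5, frames (1 7 3)
pos 9: 7 → hit
pos 10: 1 → hit
pos 11: 5 → miss, evict 1, frames (7 3 5)
At position 11, page 1 is evicted.

1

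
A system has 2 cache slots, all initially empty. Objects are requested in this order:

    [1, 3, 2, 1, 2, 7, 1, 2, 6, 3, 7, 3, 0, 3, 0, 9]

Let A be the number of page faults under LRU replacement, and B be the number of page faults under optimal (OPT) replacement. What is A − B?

Under LRU: F F F F . F F F F F F . F . . F → 12 faults.
Under OPT: F F F . . F . F F F . . F . . F → 9 faults.
A − B = 12 − 9 = 3.

3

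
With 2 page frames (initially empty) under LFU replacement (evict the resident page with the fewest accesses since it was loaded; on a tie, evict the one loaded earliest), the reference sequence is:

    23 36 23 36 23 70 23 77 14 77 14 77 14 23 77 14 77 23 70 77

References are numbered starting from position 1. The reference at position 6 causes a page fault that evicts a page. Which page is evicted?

pos 1: 23 -> fault, frames {23}
pos 2: 36 -> fault, frames {23,36}
pos 3: 23 -> hit
pos 4: 36 -> hit
pos 5: 23 -> hit
pos 6: 70 -> fault, evict 36, frames {23,70}
At position 6, page 36 is evicted.

36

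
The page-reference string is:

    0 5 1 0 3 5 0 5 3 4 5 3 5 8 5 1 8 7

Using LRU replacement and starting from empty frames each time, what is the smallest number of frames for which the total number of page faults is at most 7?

6

f=1: 18 faults
f=2: 15 faults
f=3: 9 faults
f=4: 8 faults
f=5: 8 faults
f=6: 7 faults
f=7: 7 faults
Smallest f with faults ≤ 7 is 6.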